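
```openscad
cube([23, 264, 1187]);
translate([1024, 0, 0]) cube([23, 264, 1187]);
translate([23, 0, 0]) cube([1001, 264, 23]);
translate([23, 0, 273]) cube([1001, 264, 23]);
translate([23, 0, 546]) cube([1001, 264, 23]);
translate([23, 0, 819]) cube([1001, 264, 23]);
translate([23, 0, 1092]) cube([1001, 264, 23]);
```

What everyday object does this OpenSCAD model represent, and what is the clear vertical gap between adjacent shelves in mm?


A bookshelf. The clear shelf gap is 250 mm.

Two tall side panels with 5 horizontal boards between them — a bookshelf. The first two shelf undersides are at z = 0 and z = 273; with shelf thickness 23, the clear gap is 273 − 0 − 23 = 250 mm.


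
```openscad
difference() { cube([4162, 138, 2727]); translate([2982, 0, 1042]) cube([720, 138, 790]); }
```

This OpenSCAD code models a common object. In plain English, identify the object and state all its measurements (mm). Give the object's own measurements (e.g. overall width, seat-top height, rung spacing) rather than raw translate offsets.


A wall 4162 mm long (x), 138 mm thick (y), 2727 mm tall, with a rectangular window opening cut through it. The opening is 720 mm wide and 790 mm tall; its sill is at z = 1042 mm and its near (−x) edge is 2982 mm from the wall's −x end. The opening passes through the full wall thickness.


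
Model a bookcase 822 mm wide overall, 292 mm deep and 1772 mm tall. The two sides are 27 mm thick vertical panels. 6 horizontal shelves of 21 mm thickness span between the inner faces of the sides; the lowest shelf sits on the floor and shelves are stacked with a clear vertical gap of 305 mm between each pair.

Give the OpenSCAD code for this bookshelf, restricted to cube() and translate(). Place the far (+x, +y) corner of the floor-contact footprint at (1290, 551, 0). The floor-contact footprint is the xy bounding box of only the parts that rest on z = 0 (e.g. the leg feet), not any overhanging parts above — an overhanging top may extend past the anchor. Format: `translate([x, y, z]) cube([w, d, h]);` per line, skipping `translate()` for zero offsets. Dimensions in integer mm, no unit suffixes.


translate([468, 259, 0]) cube([27, 292, 1772]);
translate([1263, 259, 0]) cube([27, 292, 1772]);
translate([495, 259, 0]) cube([768, 292, 21]);
translate([495, 259, 326]) cube([768, 292, 21]);
translate([495, 259, 652]) cube([768, 292, 21]);
translate([495, 259, 978]) cube([768, 292, 21]);
translate([495, 259, 1304]) cube([768, 292, 21]);
translate([495, 259, 1630]) cube([768, 292, 21]);


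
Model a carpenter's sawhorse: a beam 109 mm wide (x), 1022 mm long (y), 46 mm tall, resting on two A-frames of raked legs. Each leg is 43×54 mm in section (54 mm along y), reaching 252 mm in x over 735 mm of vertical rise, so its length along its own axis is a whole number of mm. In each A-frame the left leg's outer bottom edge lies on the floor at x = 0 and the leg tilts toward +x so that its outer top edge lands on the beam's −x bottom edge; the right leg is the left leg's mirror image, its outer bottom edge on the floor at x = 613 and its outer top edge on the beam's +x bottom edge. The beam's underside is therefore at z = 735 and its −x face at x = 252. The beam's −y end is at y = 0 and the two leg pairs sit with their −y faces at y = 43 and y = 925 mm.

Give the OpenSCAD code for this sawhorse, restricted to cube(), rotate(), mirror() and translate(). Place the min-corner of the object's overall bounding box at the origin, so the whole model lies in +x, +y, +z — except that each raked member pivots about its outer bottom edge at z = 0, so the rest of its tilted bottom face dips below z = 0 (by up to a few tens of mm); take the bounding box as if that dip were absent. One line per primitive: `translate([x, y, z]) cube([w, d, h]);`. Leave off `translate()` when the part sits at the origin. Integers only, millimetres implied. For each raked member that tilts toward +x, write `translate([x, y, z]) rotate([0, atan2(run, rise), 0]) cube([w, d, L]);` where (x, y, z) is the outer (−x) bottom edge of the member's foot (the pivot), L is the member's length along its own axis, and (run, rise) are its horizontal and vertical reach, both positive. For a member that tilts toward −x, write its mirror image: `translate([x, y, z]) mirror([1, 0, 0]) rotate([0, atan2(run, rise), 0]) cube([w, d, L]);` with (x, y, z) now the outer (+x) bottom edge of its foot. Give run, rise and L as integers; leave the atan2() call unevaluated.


translate([252, 0, 735]) cube([109, 1022, 46]);
translate([0, 43, 0]) rotate([0, atan2(252, 735), 0]) cube([43, 54, 777]);
translate([613, 43, 0]) mirror([1, 0, 0]) rotate([0, atan2(252, 735), 0]) cube([43, 54, 777]);
translate([0, 925, 0]) rotate([0, atan2(252, 735), 0]) cube([43, 54, 777]);
translate([613, 925, 0]) mirror([1, 0, 0]) rotate([0, atan2(252, 735), 0]) cube([43, 54, 777]);


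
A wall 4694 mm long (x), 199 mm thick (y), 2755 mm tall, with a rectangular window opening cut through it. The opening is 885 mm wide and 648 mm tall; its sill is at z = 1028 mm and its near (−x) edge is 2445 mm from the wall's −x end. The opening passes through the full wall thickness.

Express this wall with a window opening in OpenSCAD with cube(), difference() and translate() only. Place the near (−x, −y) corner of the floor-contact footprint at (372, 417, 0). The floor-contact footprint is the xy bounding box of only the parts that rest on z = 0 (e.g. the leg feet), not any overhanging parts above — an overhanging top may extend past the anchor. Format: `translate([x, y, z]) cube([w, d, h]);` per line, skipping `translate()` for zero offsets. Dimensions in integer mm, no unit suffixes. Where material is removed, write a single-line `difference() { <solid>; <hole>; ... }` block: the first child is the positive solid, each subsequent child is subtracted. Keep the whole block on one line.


difference() { translate([372, 417, 0]) cube([4694, 199, 2755]); translate([2817, 417, 1028]) cube([885, 199, 648]); }


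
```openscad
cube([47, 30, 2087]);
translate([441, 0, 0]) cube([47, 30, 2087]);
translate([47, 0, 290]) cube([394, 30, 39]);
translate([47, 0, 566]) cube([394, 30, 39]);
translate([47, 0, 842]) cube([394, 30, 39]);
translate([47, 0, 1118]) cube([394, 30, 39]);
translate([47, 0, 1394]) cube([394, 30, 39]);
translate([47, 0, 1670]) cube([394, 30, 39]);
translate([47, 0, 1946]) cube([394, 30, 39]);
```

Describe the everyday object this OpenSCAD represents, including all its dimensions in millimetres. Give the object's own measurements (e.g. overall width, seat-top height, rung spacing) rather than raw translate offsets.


A straight ladder. Two 47×30 mm vertical rails, 2087 mm tall, stand 488 mm apart (outside-to-outside) with their front faces coplanar on the −y side. 7 rungs, each 30 mm deep and 39 mm tall, span between the inner faces of the rails, front faces flush with the rails. The lowest rung's underside is at z = 290 mm and rungs are spaced 276 mm apart (underside to underside).


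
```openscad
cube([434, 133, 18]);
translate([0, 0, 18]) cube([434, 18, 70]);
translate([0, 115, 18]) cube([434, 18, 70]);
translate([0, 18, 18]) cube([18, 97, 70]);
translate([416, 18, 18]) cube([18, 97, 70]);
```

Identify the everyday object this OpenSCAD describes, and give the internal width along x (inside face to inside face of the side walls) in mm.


An open box. The internal width is 398 mm.

A 434×133 base slab with four walls standing on it — an open box. The base is 434 mm wide and the walls are 18 mm thick, so the internal width is 434 − 2 × 18 = 398 mm.


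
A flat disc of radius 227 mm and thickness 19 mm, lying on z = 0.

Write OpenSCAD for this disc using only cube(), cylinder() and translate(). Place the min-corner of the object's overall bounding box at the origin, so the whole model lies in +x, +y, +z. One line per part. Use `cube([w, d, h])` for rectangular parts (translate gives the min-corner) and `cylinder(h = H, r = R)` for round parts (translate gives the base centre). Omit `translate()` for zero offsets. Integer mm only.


translate([227, 227, 0]) cylinder(h = 19, r = 227);


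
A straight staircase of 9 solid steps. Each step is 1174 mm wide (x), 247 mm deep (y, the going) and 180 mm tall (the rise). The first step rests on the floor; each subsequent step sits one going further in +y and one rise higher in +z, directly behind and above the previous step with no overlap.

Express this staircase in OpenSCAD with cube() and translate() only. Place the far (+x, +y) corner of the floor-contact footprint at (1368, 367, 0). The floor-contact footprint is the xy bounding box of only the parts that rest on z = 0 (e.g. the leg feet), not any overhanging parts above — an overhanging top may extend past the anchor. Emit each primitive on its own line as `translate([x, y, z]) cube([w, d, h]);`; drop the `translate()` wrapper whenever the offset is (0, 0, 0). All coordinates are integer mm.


translate([194, 120, 0]) cube([1174, 247, 180]);
translate([194, 367, 180]) cube([1174, 247, 180]);
translate([194, 614, 360]) cube([1174, 247, 180]);
translate([194, 861, 540]) cube([1174, 247, 180]);
translate([194, 1108, 720]) cube([1174, 247, 180]);
translate([194, 1355, 900]) cube([1174, 247, 180]);
translate([194, 1602, 1080]) cube([1174, 247, 180]);
translate([194, 1849, 1260]) cube([1174, 247, 180]);
translate([194, 2096, 1440]) cube([1174, 247, 180]);


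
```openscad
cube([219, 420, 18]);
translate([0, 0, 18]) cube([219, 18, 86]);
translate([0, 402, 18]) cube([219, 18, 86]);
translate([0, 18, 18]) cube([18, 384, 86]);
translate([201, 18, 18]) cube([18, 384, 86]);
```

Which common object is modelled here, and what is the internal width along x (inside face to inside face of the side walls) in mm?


An open box. The internal width is 183 mm.

A 219×420 base slab with four walls standing on it — an open box. The base is 219 mm wide and the walls are 18 mm thick, so the internal width is 219 − 2 × 18 = 183 mm.


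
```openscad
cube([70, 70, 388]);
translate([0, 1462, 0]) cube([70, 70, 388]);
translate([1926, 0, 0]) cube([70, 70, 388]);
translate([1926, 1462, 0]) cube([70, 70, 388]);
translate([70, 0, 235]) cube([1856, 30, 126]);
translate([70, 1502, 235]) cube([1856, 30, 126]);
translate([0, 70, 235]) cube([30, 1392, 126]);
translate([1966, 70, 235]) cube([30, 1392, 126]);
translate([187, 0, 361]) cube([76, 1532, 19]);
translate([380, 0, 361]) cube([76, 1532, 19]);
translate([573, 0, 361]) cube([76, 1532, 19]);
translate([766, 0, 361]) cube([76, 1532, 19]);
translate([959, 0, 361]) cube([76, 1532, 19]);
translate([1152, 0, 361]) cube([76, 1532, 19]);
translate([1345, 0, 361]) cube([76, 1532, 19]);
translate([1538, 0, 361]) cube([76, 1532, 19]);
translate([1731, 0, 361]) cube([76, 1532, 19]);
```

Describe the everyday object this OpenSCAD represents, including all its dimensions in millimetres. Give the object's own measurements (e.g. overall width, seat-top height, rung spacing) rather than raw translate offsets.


A bed frame 1996 mm long (x) by 1532 mm wide (y). Four 70×70 mm corner posts, 388 mm tall, at the corners of the footprint. Four rails of 30 mm thickness and 126 mm height run between adjacent posts with their undersides at z = 235 mm, their outer faces flush with the outside of the frame (the two x-running rails run between the posts' inner faces; the two y-running rails run between the posts' inner faces). 9 slats, each 76 mm wide (x) and 19 mm thick, lie across the top of the two x-running rails, running the full 1532 mm width of the frame in y; along x they sit between the end posts with a 117 mm gap after the −x posts and between neighbouring slats, leaving 119 mm before the +x posts.


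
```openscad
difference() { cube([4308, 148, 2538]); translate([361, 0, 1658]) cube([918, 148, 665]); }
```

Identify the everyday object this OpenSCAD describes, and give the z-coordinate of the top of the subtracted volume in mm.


A wall with a window opening. The window head height is 2323 mm.

A wall with a rectangular opening subtracted — a window. Sill at z = 1658, opening 665 mm tall, so the head is at 1658 + 665 = 2323 mm.


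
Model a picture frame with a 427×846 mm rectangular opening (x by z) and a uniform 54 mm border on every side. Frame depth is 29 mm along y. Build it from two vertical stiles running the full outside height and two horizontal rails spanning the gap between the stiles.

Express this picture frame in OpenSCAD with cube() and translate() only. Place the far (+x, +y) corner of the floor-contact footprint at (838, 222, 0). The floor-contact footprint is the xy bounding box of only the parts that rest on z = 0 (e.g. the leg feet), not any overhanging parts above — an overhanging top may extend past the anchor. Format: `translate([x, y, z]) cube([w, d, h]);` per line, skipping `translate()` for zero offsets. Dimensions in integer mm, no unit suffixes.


translate([303, 193, 0]) cube([54, 29, 954]);
translate([784, 193, 0]) cube([54, 29, 954]);
translate([357, 193, 0]) cube([427, 29, 54]);
translate([357, 193, 900]) cube([427, 29, 54]);


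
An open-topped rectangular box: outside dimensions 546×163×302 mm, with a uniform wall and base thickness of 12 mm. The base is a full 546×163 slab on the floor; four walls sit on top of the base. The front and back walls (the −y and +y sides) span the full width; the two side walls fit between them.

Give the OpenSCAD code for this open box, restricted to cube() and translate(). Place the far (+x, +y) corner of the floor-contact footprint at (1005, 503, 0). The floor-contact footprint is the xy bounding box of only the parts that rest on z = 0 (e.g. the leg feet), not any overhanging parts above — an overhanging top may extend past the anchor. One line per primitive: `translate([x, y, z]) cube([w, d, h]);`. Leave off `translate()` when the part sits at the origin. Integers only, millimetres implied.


translate([459, 340, 0]) cube([546, 163, 12]);
translate([459, 340, 12]) cube([546, 12, 290]);
translate([459, 491, 12]) cube([546, 12, 290]);
translate([459, 352, 12]) cube([12, 139, 290]);
translate([993, 352, 12]) cube([12, 139, 290]);


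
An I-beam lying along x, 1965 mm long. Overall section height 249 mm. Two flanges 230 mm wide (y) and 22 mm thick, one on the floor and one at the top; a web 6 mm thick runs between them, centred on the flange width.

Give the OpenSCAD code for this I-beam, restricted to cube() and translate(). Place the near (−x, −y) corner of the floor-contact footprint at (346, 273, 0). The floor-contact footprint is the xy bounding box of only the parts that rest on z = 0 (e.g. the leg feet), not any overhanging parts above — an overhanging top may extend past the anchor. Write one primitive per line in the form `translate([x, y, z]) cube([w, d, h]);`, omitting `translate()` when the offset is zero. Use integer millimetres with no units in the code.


translate([346, 273, 0]) cube([1965, 230, 22]);
translate([346, 385, 22]) cube([1965, 6, 205]);
translate([346, 273, 227]) cube([1965, 230, 22]);


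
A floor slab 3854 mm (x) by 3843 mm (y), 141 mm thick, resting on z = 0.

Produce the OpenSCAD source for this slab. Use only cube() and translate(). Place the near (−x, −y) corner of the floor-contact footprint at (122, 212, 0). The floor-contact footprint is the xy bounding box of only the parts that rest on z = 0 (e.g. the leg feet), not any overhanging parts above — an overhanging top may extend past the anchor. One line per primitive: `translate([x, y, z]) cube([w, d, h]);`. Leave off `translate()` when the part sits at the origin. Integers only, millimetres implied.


translate([122, 212, 0]) cube([3854, 3843, 141]);


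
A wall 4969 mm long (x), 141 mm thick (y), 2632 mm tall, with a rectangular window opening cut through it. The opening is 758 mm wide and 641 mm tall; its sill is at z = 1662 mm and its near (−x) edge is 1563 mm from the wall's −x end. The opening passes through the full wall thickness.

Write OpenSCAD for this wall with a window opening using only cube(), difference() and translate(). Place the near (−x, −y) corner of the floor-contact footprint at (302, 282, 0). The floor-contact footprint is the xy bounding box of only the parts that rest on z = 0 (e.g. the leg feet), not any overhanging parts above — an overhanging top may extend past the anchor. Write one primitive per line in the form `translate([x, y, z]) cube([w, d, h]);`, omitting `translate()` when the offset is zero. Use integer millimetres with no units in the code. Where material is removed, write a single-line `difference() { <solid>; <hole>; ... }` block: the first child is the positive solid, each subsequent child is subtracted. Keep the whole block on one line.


difference() { translate([302, 282, 0]) cube([4969, 141, 2632]); translate([1865, 282, 1662]) cube([758, 141, 641]); }


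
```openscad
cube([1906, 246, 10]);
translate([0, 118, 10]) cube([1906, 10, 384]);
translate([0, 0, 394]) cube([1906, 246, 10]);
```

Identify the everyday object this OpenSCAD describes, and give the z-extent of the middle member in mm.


An I-beam. The web height is 384 mm.

Two wide flanges with a thin centred web — an I-beam. Overall 404 mm minus two 10 mm flanges gives a web of 404 − 2·10 = 384 mm.


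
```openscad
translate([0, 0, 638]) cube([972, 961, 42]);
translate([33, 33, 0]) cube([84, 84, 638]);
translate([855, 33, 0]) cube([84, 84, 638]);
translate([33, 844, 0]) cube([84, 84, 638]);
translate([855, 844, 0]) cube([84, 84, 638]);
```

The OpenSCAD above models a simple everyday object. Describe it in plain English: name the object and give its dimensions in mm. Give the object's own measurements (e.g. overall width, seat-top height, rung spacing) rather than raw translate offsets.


A table: top 972 mm (x) × 961 mm (y), 42 mm thick, upper face at z = 680 mm, on four 84×84 mm square legs, each inset 33 mm from the nearest pair of top edges from z = 0 to the bottom of the top.


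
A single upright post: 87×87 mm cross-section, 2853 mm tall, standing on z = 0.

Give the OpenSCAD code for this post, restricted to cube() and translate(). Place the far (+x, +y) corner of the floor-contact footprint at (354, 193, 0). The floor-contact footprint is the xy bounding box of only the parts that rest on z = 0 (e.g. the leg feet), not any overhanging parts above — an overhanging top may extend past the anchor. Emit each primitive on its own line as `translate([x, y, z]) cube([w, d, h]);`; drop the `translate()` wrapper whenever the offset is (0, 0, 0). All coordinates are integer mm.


translate([267, 106, 0]) cube([87, 87, 2853]);


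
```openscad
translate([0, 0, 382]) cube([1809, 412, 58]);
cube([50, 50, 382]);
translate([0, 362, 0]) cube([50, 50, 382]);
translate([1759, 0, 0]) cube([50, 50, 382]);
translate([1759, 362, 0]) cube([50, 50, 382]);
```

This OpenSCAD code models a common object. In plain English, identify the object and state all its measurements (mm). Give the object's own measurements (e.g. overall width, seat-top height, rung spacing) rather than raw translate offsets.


A long wooden bench with a 1809 mm (x) × 412 mm (y) seat, 58 mm thick, its top surface 440 mm above the floor. Four 50 mm square legs at the seat corners, flush with the edges, run from z = 0 to the seat underside.


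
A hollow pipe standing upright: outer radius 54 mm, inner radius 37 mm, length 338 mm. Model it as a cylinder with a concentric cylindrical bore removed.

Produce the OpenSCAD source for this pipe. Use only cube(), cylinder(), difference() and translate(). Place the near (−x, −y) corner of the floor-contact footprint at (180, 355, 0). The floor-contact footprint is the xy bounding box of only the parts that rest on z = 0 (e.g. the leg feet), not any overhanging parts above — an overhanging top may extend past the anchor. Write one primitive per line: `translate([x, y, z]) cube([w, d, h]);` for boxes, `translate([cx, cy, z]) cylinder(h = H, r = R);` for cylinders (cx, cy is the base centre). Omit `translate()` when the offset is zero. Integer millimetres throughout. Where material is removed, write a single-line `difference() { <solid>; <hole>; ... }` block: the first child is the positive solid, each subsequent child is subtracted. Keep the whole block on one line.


difference() { translate([234, 409, 0]) cylinder(h = 338, r = 54); translate([234, 409, 0]) cylinder(h = 338, r = 37); }


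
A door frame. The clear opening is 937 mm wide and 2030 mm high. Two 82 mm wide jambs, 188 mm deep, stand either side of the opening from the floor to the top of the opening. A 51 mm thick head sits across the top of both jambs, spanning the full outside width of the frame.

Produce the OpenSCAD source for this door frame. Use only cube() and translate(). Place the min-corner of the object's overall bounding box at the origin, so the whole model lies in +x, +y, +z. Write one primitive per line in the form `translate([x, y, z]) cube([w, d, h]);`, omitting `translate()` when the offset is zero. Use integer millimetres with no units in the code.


cube([82, 188, 2030]);
translate([1019, 0, 0]) cube([82, 188, 2030]);
translate([0, 0, 2030]) cube([1101, 188, 51]);


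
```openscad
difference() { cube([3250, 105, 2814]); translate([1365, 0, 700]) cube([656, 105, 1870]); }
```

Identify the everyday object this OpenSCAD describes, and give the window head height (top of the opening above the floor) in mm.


A wall with a window opening. The window head height is 2570 mm.

A wall with a rectangular opening subtracted — a window. Sill at z = 700, opening 1870 mm tall, so the head is at 700 + 1870 = 2570 mm.


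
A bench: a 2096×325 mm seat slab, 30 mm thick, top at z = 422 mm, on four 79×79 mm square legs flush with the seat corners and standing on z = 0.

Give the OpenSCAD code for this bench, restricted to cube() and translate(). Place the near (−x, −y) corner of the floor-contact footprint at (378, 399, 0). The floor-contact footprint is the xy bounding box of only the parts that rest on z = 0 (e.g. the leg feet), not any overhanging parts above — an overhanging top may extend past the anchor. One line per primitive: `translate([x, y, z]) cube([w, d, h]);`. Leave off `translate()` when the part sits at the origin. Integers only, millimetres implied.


translate([378, 399, 392]) cube([2096, 325, 30]);
translate([378, 399, 0]) cube([79, 79, 392]);
translate([378, 645, 0]) cube([79, 79, 392]);
translate([2395, 399, 0]) cube([79, 79, 392]);
translate([2395, 645, 0]) cube([79, 79, 392]);


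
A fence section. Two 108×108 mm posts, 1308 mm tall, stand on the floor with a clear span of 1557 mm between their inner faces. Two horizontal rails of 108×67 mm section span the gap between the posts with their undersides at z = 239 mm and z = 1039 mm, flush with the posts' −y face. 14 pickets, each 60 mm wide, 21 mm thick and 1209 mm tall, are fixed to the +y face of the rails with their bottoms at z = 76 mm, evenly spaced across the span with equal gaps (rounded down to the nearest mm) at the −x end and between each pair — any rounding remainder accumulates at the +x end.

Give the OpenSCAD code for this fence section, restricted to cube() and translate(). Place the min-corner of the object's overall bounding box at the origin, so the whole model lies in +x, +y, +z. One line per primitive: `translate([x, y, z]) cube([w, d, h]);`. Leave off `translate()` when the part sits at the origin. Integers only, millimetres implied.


cube([108, 108, 1308]);
translate([1665, 0, 0]) cube([108, 108, 1308]);
translate([108, 0, 239]) cube([1557, 108, 67]);
translate([108, 0, 1039]) cube([1557, 108, 67]);
translate([155, 108, 76]) cube([60, 21, 1209]);
translate([262, 108, 76]) cube([60, 21, 1209]);
translate([369, 108, 76]) cube([60, 21, 1209]);
translate([476, 108, 76]) cube([60, 21, 1209]);
translate([583, 108, 76]) cube([60, 21, 1209]);
translate([690, 108, 76]) cube([60, 21, 1209]);
translate([797, 108, 76]) cube([60, 21, 1209]);
translate([904, 108, 76]) cube([60, 21, 1209]);
translate([1011, 108, 76]) cube([60, 21, 1209]);
translate([1118, 108, 76]) cube([60, 21, 1209]);
translate([1225, 108, 76]) cube([60, 21, 1209]);
translate([1332, 108, 76]) cube([60, 21, 1209]);
translate([1439, 108, 76]) cube([60, 21, 1209]);
translate([1546, 108, 76]) cube([60, 21, 1209]);


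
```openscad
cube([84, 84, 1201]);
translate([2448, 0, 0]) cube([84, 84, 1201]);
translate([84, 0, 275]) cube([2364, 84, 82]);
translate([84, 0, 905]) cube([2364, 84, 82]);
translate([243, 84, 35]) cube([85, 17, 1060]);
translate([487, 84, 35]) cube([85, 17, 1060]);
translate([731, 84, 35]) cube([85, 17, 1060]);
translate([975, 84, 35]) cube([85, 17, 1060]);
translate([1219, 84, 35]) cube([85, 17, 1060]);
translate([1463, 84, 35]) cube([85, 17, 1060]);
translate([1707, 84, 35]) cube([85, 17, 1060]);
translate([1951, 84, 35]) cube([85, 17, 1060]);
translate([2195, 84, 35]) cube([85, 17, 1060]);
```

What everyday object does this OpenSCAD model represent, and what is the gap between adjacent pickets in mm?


A fence section. The picket gap is 159 mm.

Two posts, two rails, 9 pickets — a fence section. Span 2364 mm holds 9 pickets of 85 mm with 10 equal gaps: ⌊(2364 − 9·85) / 10⌋ = 159 mm.


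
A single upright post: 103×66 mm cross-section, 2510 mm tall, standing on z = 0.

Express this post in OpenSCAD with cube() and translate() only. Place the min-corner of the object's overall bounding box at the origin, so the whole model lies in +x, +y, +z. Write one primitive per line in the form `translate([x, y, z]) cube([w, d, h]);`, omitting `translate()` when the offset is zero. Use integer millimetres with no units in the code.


cube([103, 66, 2510]);


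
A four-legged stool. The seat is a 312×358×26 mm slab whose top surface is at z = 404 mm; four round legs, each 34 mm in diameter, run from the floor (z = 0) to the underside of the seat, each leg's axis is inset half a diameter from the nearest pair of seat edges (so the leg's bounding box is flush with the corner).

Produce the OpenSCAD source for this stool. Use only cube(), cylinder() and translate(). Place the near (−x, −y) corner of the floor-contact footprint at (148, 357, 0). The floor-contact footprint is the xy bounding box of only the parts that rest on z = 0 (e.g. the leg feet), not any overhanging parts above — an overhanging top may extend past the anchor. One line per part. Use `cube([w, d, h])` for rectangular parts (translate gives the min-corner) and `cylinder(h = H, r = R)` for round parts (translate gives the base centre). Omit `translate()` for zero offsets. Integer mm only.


translate([148, 357, 378]) cube([312, 358, 26]);
translate([165, 374, 0]) cylinder(h = 378, r = 17);
translate([443, 374, 0]) cylinder(h = 378, r = 17);
translate([165, 698, 0]) cylinder(h = 378, r = 17);
translate([443, 698, 0]) cylinder(h = 378, r = 17);


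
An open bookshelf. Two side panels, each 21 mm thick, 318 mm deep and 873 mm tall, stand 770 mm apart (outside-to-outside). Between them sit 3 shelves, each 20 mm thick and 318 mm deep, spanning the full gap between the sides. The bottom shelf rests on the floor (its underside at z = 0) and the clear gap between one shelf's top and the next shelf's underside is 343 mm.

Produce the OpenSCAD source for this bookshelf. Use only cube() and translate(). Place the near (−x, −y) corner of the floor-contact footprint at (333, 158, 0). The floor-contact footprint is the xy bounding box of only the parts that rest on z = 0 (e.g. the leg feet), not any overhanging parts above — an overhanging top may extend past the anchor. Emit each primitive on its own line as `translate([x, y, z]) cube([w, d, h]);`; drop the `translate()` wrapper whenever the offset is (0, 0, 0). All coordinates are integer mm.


translate([333, 158, 0]) cube([21, 318, 873]);
translate([1082, 158, 0]) cube([21, 318, 873]);
translate([354, 158, 0]) cube([728, 318, 20]);
translate([354, 158, 363]) cube([728, 318, 20]);
translate([354, 158, 726]) cube([728, 318, 20]);


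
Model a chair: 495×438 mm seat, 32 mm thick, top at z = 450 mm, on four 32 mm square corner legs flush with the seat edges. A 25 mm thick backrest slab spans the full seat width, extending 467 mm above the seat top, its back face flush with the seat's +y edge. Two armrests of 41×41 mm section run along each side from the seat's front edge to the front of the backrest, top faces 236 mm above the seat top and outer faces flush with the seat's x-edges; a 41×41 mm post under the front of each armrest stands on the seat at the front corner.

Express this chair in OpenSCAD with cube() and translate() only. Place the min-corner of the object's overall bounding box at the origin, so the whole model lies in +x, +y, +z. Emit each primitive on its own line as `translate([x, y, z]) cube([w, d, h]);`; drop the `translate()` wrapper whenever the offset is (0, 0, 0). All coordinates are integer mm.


// leg_h = 450 - 32 = 418
// arm post h = 236 - 41 = 195
translate([0, 0, 418]) cube([495, 438, 32]);
cube([32, 32, 418]);
translate([463, 0, 0]) cube([32, 32, 418]);
translate([0, 406, 0]) cube([32, 32, 418]);
translate([463, 406, 0]) cube([32, 32, 418]);
translate([0, 413, 450]) cube([495, 25, 467]);
translate([0, 0, 645]) cube([41, 413, 41]);
translate([454, 0, 645]) cube([41, 413, 41]);
translate([0, 0, 450]) cube([41, 41, 195]);
translate([454, 0, 450]) cube([41, 41, 195]);


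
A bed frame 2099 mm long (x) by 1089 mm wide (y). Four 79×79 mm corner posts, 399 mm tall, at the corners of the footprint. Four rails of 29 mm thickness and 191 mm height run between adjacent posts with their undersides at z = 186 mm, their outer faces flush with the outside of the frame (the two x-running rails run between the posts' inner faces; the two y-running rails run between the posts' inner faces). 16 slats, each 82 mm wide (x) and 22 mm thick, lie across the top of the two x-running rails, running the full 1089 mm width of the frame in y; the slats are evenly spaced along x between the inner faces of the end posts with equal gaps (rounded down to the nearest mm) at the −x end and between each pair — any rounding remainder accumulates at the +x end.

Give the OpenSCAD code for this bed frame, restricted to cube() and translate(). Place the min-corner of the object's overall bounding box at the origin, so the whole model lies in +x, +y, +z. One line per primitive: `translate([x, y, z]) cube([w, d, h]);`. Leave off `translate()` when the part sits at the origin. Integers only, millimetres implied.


cube([79, 79, 399]);
translate([0, 1010, 0]) cube([79, 79, 399]);
translate([2020, 0, 0]) cube([79, 79, 399]);
translate([2020, 1010, 0]) cube([79, 79, 399]);
translate([79, 0, 186]) cube([1941, 29, 191]);
translate([79, 1060, 186]) cube([1941, 29, 191]);
translate([0, 79, 186]) cube([29, 931, 191]);
translate([2070, 79, 186]) cube([29, 931, 191]);
translate([116, 0, 377]) cube([82, 1089, 22]);
translate([235, 0, 377]) cube([82, 1089, 22]);
translate([354, 0, 377]) cube([82, 1089, 22]);
translate([473, 0, 377]) cube([82, 1089, 22]);
translate([592, 0, 377]) cube([82, 1089, 22]);
translate([711, 0, 377]) cube([82, 1089, 22]);
translate([830, 0, 377]) cube([82, 1089, 22]);
translate([949, 0, 377]) cube([82, 1089, 22]);
translate([1068, 0, 377]) cube([82, 1089, 22]);
translate([1187, 0, 377]) cube([82, 1089, 22]);
translate([1306, 0, 377]) cube([82, 1089, 22]);
translate([1425, 0, 377]) cube([82, 1089, 22]);
translate([1544, 0, 377]) cube([82, 1089, 22]);
translate([1663, 0, 377]) cube([82, 1089, 22]);
translate([1782, 0, 377]) cube([82, 1089, 22]);
translate([1901, 0, 377]) cube([82, 1089, 22]);


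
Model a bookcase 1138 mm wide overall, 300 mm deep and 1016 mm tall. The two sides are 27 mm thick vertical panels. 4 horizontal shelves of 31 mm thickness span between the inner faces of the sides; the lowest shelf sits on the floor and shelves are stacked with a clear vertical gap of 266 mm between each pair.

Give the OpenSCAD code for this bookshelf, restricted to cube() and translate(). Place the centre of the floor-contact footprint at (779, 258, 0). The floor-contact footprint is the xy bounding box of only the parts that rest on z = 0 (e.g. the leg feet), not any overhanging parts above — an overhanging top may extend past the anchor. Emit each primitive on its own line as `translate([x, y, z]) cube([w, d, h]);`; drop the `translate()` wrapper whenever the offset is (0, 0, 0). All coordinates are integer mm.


translate([210, 108, 0]) cube([27, 300, 1016]);
translate([1321, 108, 0]) cube([27, 300, 1016]);
translate([237, 108, 0]) cube([1084, 300, 31]);
translate([237, 108, 297]) cube([1084, 300, 31]);
translate([237, 108, 594]) cube([1084, 300, 31]);
translate([237, 108, 891]) cube([1084, 300, 31]);


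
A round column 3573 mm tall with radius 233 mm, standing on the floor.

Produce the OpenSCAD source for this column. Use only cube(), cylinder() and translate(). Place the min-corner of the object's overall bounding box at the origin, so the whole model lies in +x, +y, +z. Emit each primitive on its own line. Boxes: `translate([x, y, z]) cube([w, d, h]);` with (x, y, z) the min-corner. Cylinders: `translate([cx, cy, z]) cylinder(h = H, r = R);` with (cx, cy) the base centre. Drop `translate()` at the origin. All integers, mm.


translate([233, 233, 0]) cylinder(h = 3573, r = 233);


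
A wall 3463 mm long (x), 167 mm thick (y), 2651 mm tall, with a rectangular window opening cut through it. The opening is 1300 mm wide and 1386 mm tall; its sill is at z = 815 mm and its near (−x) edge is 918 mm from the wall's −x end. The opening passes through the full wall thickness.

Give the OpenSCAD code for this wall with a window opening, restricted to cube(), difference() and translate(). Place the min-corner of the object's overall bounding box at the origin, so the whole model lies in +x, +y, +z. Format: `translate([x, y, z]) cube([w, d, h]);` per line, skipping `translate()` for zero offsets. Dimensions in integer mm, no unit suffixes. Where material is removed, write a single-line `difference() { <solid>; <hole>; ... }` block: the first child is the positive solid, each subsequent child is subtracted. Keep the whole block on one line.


difference() { cube([3463, 167, 2651]); translate([918, 0, 815]) cube([1300, 167, 1386]); }


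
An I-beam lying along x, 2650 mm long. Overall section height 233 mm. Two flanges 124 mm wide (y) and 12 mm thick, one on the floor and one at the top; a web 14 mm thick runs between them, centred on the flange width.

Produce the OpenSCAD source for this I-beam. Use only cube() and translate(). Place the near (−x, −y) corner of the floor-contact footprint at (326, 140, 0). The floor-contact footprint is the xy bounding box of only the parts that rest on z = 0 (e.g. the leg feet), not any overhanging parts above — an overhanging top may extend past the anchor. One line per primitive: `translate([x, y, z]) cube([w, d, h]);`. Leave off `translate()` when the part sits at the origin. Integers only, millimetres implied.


translate([326, 140, 0]) cube([2650, 124, 12]);
translate([326, 195, 12]) cube([2650, 14, 209]);
translate([326, 140, 221]) cube([2650, 124, 12]);


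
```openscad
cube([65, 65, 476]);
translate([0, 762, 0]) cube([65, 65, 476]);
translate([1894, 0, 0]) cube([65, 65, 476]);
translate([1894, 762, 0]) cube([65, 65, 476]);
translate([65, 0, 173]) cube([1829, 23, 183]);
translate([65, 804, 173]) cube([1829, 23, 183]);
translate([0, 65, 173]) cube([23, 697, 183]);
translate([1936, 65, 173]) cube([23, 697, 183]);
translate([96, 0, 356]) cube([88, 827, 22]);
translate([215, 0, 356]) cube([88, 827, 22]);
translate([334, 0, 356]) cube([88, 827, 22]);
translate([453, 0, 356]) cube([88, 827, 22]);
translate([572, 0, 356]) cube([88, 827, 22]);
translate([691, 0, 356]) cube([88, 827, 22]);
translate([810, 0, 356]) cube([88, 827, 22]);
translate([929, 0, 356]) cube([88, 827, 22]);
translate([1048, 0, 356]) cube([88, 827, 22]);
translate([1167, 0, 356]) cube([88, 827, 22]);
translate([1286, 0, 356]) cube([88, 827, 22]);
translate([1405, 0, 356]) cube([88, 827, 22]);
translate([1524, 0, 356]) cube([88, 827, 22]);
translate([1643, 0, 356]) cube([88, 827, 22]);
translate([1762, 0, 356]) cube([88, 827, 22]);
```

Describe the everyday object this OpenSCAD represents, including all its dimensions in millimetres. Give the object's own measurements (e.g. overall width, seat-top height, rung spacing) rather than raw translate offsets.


A bed frame 1959 mm long (x) by 827 mm wide (y). Four 65×65 mm corner posts, 476 mm tall, at the corners of the footprint. Four rails of 23 mm thickness and 183 mm height run between adjacent posts with their undersides at z = 173 mm, their outer faces flush with the outside of the frame (the two x-running rails run between the posts' inner faces; the two y-running rails run between the posts' inner faces). 15 slats, each 88 mm wide (x) and 22 mm thick, lie across the top of the two x-running rails, running the full 827 mm width of the frame in y; along x they sit between the end posts with a 31 mm gap after the −x posts and between neighbouring slats, leaving 44 mm before the +x posts.


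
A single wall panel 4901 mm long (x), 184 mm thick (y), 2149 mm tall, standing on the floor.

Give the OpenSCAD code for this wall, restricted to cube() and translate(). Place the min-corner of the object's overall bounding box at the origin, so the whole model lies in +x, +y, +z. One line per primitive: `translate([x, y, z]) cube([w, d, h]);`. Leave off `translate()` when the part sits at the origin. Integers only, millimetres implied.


cube([4901, 184, 2149]);


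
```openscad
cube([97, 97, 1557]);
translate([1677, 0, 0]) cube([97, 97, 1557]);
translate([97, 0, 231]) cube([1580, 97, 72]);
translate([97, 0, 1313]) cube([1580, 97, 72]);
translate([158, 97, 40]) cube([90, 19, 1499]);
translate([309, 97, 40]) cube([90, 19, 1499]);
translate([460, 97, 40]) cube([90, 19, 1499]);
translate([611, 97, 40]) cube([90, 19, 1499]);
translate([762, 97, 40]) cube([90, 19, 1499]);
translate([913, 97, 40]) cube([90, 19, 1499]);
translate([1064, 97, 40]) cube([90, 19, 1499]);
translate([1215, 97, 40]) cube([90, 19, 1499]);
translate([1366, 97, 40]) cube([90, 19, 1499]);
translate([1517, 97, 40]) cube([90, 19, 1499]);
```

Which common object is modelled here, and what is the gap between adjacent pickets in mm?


A fence section. The picket gap is 61 mm.

Two posts, two rails, 10 pickets — a fence section. Span 1580 mm holds 10 pickets of 90 mm with 11 equal gaps: ⌊(1580 − 10·90) / 11⌋ = 61 mm.


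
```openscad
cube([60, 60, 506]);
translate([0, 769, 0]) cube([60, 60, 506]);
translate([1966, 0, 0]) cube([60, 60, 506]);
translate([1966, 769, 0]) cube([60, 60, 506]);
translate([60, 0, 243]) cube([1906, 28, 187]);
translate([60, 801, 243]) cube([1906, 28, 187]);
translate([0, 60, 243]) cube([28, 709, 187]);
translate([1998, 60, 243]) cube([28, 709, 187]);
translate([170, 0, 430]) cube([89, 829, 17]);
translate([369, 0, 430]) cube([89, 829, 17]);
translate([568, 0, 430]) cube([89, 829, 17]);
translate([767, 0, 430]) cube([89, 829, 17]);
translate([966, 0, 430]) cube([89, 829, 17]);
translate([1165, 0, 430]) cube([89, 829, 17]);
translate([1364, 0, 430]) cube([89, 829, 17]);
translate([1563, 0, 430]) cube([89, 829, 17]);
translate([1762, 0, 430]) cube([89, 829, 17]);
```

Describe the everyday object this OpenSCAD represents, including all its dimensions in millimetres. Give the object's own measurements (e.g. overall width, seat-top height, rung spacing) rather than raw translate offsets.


A bed frame 2026 mm long (x) by 829 mm wide (y). Four 60×60 mm corner posts, 506 mm tall, at the corners of the footprint. Four rails of 28 mm thickness and 187 mm height run between adjacent posts with their undersides at z = 243 mm, their outer faces flush with the outside of the frame (the two x-running rails run between the posts' inner faces; the two y-running rails run between the posts' inner faces). 9 slats, each 89 mm wide (x) and 17 mm thick, lie across the top of the two x-running rails, running the full 829 mm width of the frame in y; along x they sit between the end posts with a 110 mm gap after the −x posts and between neighbouring slats, leaving 115 mm before the +x posts.
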